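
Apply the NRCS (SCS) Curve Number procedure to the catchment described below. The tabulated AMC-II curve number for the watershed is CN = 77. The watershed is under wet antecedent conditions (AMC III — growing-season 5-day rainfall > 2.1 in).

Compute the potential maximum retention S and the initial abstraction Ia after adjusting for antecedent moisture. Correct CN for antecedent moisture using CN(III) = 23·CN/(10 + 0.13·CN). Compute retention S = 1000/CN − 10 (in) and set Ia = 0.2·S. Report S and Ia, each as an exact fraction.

S = 100/77 in ≈ 1.299 in; Ia = 20/77 in ≈ 0.260 in

CN(III) from CN(II)=77: (23·77)/(10 + 0.13·77) = 7700/87 ≈ 88.506
Max retention: S = 1000/(7700/87) − 10 = 100/77 in (≈ 1.299 in)
Ia = 0.2·(100/77) = 20/77 in ≈ 0.260 in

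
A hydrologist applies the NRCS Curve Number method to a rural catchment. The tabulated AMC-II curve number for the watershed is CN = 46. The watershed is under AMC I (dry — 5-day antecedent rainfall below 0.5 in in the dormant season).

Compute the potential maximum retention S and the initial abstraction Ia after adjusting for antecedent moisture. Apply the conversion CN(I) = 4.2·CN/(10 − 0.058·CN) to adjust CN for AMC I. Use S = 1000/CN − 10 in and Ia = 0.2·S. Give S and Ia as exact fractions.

S = 4500/161 in ≈ 27.950 in; Ia = 900/161 in ≈ 5.590 in

CN(I) from CN(II)=46: (4.2·46)/(10 − 0.058·46) = 16100/611 ≈ 26.350
S = 1000/(16100/611) − 10 = 4500/161 in ≈ 27.950 in
Initial abstraction Ia = S/5 = (4500/161)/5 = 900/161 ≈ 5.590 in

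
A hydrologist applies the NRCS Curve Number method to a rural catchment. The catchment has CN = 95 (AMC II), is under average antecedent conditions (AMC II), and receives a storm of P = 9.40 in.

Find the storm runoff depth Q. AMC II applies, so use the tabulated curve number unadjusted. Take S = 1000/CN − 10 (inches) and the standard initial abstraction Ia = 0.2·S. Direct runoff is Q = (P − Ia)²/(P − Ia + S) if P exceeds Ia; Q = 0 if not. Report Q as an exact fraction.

Q = 779689/88635 in ≈ 8.797 in

CN(II) = 95; AMC II needs no correction.
S = 1000/95 − 10 = 10/19 in ≈ 0.526 in
Ia = 0.2S: 0.2·0.526 = 0.105 in (exactly 2/19)
P − Ia = 9.400 − 0.105 = 883/95 ≈ 9.295 in (> 0, runoff occurs)
Runoff Q = (P−Ia)²/(P−Ia+S) = (9.295)²/(9.295+0.526) = 779689/88635 ≈ 8.797 in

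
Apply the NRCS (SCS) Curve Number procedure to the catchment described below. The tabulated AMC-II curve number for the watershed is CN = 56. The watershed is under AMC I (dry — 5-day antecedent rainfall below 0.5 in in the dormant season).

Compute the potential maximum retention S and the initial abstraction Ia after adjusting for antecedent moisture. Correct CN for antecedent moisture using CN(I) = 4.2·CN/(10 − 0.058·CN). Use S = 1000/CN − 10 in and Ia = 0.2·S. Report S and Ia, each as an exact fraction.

Dry (AMC I): CN(I) = 4.2·56/(10 − 0.058·56) = (1176/5)/(844/125) = 7350/211 ≈ 34.834
Retention S: 1000/CN − 10 with CN=34.834 → S = 2750/147 ≈ 18.707 in
Ia = 0.2S: 0.2·18.707 = 3.741 in (exactly 550/147)

S = 2750/147 in ≈ 18.707 in; Ia = 550/147 in ≈ 3.741 in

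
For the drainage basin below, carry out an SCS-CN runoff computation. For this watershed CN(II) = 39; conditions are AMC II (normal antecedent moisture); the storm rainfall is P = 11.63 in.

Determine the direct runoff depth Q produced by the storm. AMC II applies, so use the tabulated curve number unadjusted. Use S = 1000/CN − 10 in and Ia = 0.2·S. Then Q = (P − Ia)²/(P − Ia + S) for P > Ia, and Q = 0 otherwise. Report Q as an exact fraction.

Q = 1099386649/367212300 in ≈ 2.994 in

CN(II) = 39; AMC II needs no correction.
Max retention: S = 1000/39 − 10 = 610/39 in (≈ 15.641 in)
Ia = 0.2·(610/39) = 122/39 in ≈ 3.128 in
Since P=11.630 > Ia=3.128: effective rainfall P−Ia = 33157/3900 in
Runoff Q = (P−Ia)²/(P−Ia+S) = (8.502)²/(8.502+15.641) = 1099386649/367212300 ≈ 2.994 in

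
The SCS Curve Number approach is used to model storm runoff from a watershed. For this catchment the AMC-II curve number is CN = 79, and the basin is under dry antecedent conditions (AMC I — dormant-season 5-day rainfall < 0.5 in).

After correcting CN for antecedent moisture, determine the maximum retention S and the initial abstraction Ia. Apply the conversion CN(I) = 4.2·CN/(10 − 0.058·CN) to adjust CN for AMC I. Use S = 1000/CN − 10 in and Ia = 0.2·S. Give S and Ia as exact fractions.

CN(I) from CN(II)=79: (4.2·79)/(10 − 0.058·79) = 7900/129 ≈ 61.240
Max retention: S = 1000/(7900/129) − 10 = 500/79 in (≈ 6.329 in)
Initial abstraction Ia = S/5 = (500/79)/5 = 100/79 ≈ 1.266 in

S = 500/79 in ≈ 6.329 in; Ia = 100/79 in ≈ 1.266 in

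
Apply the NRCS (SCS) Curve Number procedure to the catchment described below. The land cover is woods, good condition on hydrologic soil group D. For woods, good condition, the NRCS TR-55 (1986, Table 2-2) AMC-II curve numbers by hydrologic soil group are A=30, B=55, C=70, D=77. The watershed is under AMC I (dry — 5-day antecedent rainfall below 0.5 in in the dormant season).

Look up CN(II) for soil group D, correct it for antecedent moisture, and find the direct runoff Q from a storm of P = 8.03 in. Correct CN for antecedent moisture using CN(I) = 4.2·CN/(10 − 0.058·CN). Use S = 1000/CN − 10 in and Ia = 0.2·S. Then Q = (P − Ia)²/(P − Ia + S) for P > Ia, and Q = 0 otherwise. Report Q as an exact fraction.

Q = 1141587539401/358723526700 in ≈ 3.182 in

NRCS table: woods, good condition, soil group D → CN(II) = 77
CN(I) from CN(II)=77: (4.2·77)/(10 − 0.058·77) = 161700/2767 ≈ 58.439
Retention S: 1000/CN − 10 with CN=58.439 → S = 11500/1617 ≈ 7.112 in
Initial abstraction Ia = S/5 = (11500/1617)/5 = 2300/1617 ≈ 1.422 in
Since P=8.030 > Ia=1.422: effective rainfall P−Ia = 1068451/161700 in
Q = (1068451/161700)²/((1068451/161700) + 11500/1617) = (1141587539401/26146890000)/(2218451/161700) = 1141587539401/358723526700 in ≈ 3.182 in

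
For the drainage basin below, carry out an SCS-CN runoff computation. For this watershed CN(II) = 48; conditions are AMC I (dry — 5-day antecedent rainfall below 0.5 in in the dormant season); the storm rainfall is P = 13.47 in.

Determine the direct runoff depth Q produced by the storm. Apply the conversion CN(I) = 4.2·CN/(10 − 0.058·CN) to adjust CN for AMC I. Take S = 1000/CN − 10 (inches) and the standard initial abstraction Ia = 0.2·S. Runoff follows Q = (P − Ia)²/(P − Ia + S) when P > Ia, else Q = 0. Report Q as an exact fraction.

CN(I) from CN(II)=48: (4.2·48)/(10 − 0.058·48) = 12600/451 ≈ 27.938
Retention S: 1000/CN − 10 with CN=27.938 → S = 1625/63 ≈ 25.794 in
Initial abstraction Ia = S/5 = (1625/63)/5 = 325/63 ≈ 5.159 in
P − Ia = 13.470 − 5.159 = 52361/6300 ≈ 8.311 in (> 0, runoff occurs)
Runoff Q = (P−Ia)²/(P−Ia+S) = (8.311)²/(8.311+25.794) = 2741674321/1353624300 ≈ 2.025 in

Q = 2741674321/1353624300 in ≈ 2.025 in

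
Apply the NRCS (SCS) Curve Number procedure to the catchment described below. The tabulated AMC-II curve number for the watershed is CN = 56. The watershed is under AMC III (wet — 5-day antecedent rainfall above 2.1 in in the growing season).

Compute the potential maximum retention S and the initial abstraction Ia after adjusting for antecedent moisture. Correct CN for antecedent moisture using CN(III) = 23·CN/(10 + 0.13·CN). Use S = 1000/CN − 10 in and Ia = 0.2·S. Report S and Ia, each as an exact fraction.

S = 550/161 in ≈ 3.416 in; Ia = 110/161 in ≈ 0.683 in

Adjust CN=56 to AMC III: 23·56/(10 + 0.13·56) → 1288 ÷ (432/25) = 4025/54 ≈ 74.537
Retention S: 1000/CN − 10 with CN=74.537 → S = 550/161 ≈ 3.416 in
Ia = 0.2·(550/161) = 110/161 in ≈ 0.683 in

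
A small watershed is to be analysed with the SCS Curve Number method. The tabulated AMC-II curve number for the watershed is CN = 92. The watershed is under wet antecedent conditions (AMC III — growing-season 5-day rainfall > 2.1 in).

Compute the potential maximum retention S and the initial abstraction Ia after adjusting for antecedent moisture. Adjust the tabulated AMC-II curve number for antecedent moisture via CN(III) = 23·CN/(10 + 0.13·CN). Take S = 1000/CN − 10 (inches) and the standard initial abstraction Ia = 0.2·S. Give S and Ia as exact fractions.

CN(III) from CN(II)=92: (23·92)/(10 + 0.13·92) = 52900/549 ≈ 96.357
Max retention: S = 1000/(52900/549) − 10 = 200/529 in (≈ 0.378 in)
Ia = 0.2S: 0.2·0.378 = 0.076 in (exactly 40/529)

S = 200/529 in ≈ 0.378 in; Ia = 40/529 in ≈ 0.076 in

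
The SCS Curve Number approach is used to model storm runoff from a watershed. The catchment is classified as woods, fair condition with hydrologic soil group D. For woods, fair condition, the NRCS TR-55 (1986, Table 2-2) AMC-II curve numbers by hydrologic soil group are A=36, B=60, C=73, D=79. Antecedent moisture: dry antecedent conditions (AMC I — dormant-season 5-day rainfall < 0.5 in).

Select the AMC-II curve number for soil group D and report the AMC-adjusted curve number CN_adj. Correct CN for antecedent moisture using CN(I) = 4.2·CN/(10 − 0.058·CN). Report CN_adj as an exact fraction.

NRCS table: woods, fair condition, soil group D → CN(II) = 79
CN(I) from CN(II)=79: (4.2·79)/(10 − 0.058·79) = 7900/129 ≈ 61.240

CN_adj = 7900/129 ≈ 61.240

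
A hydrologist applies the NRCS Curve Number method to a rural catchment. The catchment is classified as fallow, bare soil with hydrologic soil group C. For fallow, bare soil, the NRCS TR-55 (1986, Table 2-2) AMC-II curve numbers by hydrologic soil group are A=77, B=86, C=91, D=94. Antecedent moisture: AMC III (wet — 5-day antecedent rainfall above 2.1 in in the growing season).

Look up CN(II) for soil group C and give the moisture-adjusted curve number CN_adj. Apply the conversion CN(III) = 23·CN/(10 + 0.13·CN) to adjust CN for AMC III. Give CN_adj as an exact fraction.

CN_adj = 209300/2183 ≈ 95.877

NRCS table: fallow, bare soil, soil group C → CN(II) = 91
Wet (AMC III): CN(III) = 23·91/(10 + 0.13·91) = 2093/(2183/100) = 209300/2183 ≈ 95.877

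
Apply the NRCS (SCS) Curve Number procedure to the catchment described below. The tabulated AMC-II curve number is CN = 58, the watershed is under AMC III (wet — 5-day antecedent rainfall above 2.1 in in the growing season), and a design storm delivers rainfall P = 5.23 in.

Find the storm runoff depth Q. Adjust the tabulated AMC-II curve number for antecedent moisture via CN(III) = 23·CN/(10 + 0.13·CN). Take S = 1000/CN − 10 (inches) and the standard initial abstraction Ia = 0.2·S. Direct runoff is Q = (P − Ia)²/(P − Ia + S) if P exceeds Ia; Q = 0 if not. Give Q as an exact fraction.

Q = 94151399281/34473294700 in ≈ 2.731 in

Adjust CN=58 to AMC III: 23·58/(10 + 0.13·58) → 1334 ÷ (877/50) = 66700/877 ≈ 76.055
Max retention: S = 1000/(66700/877) − 10 = 2100/667 in (≈ 3.148 in)
Ia = 0.2S: 0.2·3.148 = 0.630 in (exactly 420/667)
Excess rainfall: 5.230 − 0.630 = 4.600 in; P > Ia so Q > 0
Q: (306841/66700)² ÷ (516841/66700) = 94151399281/34473294700 in (≈ 2.731 in)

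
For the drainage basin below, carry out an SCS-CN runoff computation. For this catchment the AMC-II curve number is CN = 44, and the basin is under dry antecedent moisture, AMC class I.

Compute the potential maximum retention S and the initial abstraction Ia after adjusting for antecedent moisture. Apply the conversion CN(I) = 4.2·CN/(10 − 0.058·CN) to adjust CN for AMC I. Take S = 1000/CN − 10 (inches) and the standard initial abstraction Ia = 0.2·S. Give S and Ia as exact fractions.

Dry (AMC I): CN(I) = 4.2·44/(10 − 0.058·44) = (924/5)/(931/125) = 3300/133 ≈ 24.812
Retention S: 1000/CN − 10 with CN=24.812 → S = 1000/33 ≈ 30.303 in
Ia = 0.2·(1000/33) = 200/33 in ≈ 6.061 in

S = 1000/33 in ≈ 30.303 in; Ia = 200/33 in ≈ 6.061 in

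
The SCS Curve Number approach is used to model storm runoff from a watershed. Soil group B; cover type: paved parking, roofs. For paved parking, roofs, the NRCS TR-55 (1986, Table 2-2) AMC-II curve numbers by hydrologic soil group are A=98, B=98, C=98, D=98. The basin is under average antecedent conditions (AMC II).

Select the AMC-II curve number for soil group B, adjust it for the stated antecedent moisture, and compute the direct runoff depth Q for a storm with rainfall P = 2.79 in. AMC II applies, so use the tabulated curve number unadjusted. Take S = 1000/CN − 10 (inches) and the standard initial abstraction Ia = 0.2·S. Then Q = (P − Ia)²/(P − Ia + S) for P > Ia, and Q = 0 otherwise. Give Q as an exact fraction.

Q = 181467841/70907900 in ≈ 2.559 in

NRCS table: paved parking, roofs, soil group B → CN(II) = 98
Average conditions: CN = 98 (no AMC adjustment).
Retention S: 1000/CN − 10 with CN=98.000 → S = 10/49 ≈ 0.204 in
Ia = 0.2·(10/49) = 2/49 in ≈ 0.041 in
P − Ia = 2.790 − 0.041 = 13471/4900 ≈ 2.749 in (> 0, runoff occurs)
Q: (13471/4900)² ÷ (14471/4900) = 181467841/70907900 in (≈ 2.559 in)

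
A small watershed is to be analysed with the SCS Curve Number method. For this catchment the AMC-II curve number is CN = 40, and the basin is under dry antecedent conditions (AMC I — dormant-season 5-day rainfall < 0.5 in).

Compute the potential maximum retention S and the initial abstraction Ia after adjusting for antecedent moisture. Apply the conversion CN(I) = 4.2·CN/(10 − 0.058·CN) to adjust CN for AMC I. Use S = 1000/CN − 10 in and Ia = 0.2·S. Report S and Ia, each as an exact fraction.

CN(I) from CN(II)=40: (4.2·40)/(10 − 0.058·40) = 175/8 ≈ 21.875
Retention S: 1000/CN − 10 with CN=21.875 → S = 250/7 ≈ 35.714 in
Initial abstraction Ia = S/5 = (250/7)/5 = 50/7 ≈ 7.143 in

S = 250/7 in ≈ 35.714 in; Ia = 50/7 in ≈ 7.143 in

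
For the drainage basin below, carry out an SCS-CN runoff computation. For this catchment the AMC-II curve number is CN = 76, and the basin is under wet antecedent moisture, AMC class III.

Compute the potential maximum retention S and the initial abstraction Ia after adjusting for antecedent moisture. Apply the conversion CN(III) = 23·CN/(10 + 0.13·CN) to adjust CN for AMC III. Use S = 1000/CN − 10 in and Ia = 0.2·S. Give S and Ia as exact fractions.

S = 600/437 in ≈ 1.373 in; Ia = 120/437 in ≈ 0.275 in

Wet (AMC III): CN(III) = 23·76/(10 + 0.13·76) = 1748/(497/25) = 43700/497 ≈ 87.928
S = 1000/(43700/497) − 10 = 600/437 in ≈ 1.373 in
Ia = 0.2·(600/437) = 120/437 in ≈ 0.275 in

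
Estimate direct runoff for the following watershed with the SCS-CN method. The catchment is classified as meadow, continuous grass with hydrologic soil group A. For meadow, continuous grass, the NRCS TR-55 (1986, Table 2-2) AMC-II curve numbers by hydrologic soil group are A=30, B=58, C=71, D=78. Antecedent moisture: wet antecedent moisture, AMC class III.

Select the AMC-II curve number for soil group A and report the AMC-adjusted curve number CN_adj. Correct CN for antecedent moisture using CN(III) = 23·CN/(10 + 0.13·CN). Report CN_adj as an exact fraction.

CN_adj = 6900/139 ≈ 49.640

NRCS table: meadow, continuous grass, soil group A → CN(II) = 30
CN(III) from CN(II)=30: (23·30)/(10 + 0.13·30) = 6900/139 ≈ 49.640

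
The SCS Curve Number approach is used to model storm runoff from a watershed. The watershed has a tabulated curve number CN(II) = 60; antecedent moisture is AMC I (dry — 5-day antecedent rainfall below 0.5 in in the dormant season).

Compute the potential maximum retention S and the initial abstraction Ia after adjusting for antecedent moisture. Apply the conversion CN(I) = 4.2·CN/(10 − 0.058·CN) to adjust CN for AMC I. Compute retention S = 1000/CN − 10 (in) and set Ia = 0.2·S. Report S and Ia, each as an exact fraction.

CN(I) from CN(II)=60: (4.2·60)/(10 − 0.058·60) = 6300/163 ≈ 38.650
Retention S: 1000/CN − 10 with CN=38.650 → S = 1000/63 ≈ 15.873 in
Ia = 0.2S: 0.2·15.873 = 3.175 in (exactly 200/63)

S = 1000/63 in ≈ 15.873 in; Ia = 200/63 in ≈ 3.175 in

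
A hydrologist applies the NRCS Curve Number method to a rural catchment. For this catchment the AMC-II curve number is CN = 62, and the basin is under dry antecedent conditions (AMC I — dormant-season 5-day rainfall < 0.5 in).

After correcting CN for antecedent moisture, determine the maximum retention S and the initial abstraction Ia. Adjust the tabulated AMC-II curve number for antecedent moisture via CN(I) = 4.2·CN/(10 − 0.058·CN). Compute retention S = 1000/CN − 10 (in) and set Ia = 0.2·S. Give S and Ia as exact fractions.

Dry (AMC I): CN(I) = 4.2·62/(10 − 0.058·62) = (1302/5)/(1601/250) = 65100/1601 ≈ 40.662
Retention S: 1000/CN − 10 with CN=40.662 → S = 9500/651 ≈ 14.593 in
Initial abstraction Ia = S/5 = (9500/651)/5 = 1900/651 ≈ 2.919 in

S = 9500/651 in ≈ 14.593 in; Ia = 1900/651 in ≈ 2.919 in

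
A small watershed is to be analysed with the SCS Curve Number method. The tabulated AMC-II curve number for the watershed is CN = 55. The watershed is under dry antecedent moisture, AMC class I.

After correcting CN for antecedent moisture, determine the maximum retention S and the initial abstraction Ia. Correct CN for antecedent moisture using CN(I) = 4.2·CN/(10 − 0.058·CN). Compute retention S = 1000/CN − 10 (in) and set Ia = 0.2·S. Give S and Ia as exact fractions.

S = 1500/77 in ≈ 19.481 in; Ia = 300/77 in ≈ 3.896 in

Dry (AMC I): CN(I) = 4.2·55/(10 − 0.058·55) = 231/(681/100) = 7700/227 ≈ 33.921
Retention S: 1000/CN − 10 with CN=33.921 → S = 1500/77 ≈ 19.481 in
Initial abstraction Ia = S/5 = (1500/77)/5 = 300/77 ≈ 3.896 in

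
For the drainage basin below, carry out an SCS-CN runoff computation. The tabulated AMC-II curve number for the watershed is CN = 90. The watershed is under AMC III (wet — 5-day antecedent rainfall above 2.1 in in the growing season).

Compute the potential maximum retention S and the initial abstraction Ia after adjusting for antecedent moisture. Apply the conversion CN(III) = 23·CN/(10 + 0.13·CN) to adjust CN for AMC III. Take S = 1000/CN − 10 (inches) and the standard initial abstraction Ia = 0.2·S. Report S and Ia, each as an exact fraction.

CN(III) from CN(II)=90: (23·90)/(10 + 0.13·90) = 20700/217 ≈ 95.392
Max retention: S = 1000/(20700/217) − 10 = 100/207 in (≈ 0.483 in)
Initial abstraction Ia = S/5 = (100/207)/5 = 20/207 ≈ 0.097 in

S = 100/207 in ≈ 0.483 in; Ia = 20/207 in ≈ 0.097 in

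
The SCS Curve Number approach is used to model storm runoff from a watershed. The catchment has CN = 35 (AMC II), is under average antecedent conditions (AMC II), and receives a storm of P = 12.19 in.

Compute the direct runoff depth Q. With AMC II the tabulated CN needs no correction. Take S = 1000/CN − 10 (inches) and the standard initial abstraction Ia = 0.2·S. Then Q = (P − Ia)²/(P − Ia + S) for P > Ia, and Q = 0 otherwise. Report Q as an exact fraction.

Average conditions: CN = 35 (no AMC adjustment).
S = 1000/35 − 10 = 130/7 in ≈ 18.571 in
Ia = 0.2S: 0.2·18.571 = 3.714 in (exactly 26/7)
Excess rainfall: 12.190 − 3.714 = 8.476 in; P > Ia so Q > 0
Runoff Q = (P−Ia)²/(P−Ia+S) = (8.476)²/(8.476+18.571) = 35200489/13253100 ≈ 2.656 in

Q = 35200489/13253100 in ≈ 2.656 in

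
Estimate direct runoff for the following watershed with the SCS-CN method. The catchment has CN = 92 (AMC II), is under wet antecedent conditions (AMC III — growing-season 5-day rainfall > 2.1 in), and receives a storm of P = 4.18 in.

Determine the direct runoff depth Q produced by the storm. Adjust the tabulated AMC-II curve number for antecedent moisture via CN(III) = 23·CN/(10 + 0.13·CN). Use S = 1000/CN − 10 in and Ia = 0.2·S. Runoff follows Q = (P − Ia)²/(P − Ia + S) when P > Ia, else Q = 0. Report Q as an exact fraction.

Q = 11785490721/3135938450 in ≈ 3.758 in

Wet (AMC III): CN(III) = 23·92/(10 + 0.13·92) = 2116/(549/25) = 52900/549 ≈ 96.357
Retention S: 1000/CN − 10 with CN=96.357 → S = 200/529 ≈ 0.378 in
Initial abstraction Ia = S/5 = (200/529)/5 = 40/529 ≈ 0.076 in
Excess rainfall: 4.180 − 0.076 = 4.104 in; P > Ia so Q > 0
Q = (108561/26450)²/((108561/26450) + 200/529) = (11785490721/699602500)/(118561/26450) = 11785490721/3135938450 in ≈ 3.758 in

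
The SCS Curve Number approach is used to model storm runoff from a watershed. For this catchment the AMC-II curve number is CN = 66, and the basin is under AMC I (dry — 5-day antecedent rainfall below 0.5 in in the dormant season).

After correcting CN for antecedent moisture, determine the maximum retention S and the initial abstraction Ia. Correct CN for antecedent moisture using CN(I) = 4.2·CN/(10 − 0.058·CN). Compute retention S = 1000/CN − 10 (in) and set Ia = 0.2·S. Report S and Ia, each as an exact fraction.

Dry (AMC I): CN(I) = 4.2·66/(10 − 0.058·66) = (1386/5)/(1543/250) = 69300/1543 ≈ 44.913
Max retention: S = 1000/(69300/1543) − 10 = 8500/693 in (≈ 12.266 in)
Ia = 0.2S: 0.2·12.266 = 2.453 in (exactly 1700/693)

S = 8500/693 in ≈ 12.266 in; Ia = 1700/693 in ≈ 2.453 in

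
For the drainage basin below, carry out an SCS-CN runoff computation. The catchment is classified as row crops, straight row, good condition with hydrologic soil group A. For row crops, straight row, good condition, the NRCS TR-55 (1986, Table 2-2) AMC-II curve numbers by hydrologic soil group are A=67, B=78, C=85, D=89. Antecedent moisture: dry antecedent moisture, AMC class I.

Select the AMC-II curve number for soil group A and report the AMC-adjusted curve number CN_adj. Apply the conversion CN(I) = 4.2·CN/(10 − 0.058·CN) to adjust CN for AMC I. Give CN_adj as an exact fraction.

CN_adj = 46900/1019 ≈ 46.026

NRCS table: row crops, straight row, good condition, soil group A → CN(II) = 67
CN(I) from CN(II)=67: (4.2·67)/(10 − 0.058·67) = 46900/1019 ≈ 46.026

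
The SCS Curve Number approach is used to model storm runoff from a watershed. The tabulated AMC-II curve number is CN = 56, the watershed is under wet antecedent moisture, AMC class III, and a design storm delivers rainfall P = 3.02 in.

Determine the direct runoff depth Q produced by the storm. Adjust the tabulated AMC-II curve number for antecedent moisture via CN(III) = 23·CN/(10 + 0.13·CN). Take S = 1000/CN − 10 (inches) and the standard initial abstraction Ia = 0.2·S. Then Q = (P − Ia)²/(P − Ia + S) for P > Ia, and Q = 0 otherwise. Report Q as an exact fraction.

Q = 353853721/372803550 in ≈ 0.949 in

Adjust CN=56 to AMC III: 23·56/(10 + 0.13·56) → 1288 ÷ (432/25) = 4025/54 ≈ 74.537
S = 1000/(4025/54) − 10 = 550/161 in ≈ 3.416 in
Ia = 0.2S: 0.2·3.416 = 0.683 in (exactly 110/161)
Since P=3.020 > Ia=0.683: effective rainfall P−Ia = 18811/8050 in
Q = (18811/8050)²/((18811/8050) + 550/161) = (353853721/64802500)/(46311/8050) = 353853721/372803550 in ≈ 0.949 in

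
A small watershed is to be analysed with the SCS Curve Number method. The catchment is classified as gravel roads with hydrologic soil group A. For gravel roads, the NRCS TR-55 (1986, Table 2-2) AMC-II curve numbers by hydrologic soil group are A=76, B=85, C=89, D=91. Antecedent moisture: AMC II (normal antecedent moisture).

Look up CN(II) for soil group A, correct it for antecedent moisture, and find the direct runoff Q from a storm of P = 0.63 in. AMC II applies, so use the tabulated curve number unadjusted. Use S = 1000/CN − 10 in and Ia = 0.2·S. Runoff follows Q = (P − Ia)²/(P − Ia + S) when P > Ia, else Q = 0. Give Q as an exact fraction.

Q = 0 in ≈ 0.000 in

NRCS table: gravel roads, soil group A → CN(II) = 76
CN(II) = 76; AMC II needs no correction.
S = 1000/76 − 10 = 60/19 in ≈ 3.158 in
Initial abstraction Ia = S/5 = (60/19)/5 = 12/19 ≈ 0.632 in
P = 0.630 ≤ Ia = 0.632 in: entire storm abstracted, Q = 0.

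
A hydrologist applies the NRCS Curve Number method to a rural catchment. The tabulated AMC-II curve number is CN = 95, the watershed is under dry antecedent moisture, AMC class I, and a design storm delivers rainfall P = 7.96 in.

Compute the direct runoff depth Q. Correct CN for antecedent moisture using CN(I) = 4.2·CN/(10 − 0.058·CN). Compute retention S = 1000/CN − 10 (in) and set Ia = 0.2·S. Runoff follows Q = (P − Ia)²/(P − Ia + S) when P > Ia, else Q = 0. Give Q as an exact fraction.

Q = 5913763801/891774975 in ≈ 6.631 in

CN(I) from CN(II)=95: (4.2·95)/(10 − 0.058·95) = 39900/449 ≈ 88.864
Max retention: S = 1000/(39900/449) − 10 = 500/399 in (≈ 1.253 in)
Ia = 0.2S: 0.2·1.253 = 0.251 in (exactly 100/399)
Since P=7.960 > Ia=0.251: effective rainfall P−Ia = 76901/9975 in
Q: (76901/9975)² ÷ (89401/9975) = 5913763801/891774975 in (≈ 6.631 in)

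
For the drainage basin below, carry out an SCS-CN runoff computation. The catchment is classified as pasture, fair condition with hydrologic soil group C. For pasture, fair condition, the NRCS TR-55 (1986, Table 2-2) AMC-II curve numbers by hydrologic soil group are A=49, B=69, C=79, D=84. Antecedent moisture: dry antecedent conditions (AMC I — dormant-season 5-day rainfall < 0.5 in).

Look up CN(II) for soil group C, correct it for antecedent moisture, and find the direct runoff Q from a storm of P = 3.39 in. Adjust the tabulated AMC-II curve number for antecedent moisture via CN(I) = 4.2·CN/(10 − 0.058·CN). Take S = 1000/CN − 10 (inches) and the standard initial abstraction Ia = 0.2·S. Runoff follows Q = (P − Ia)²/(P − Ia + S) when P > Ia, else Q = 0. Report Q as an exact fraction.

Q = 281601961/527569900 in ≈ 0.534 in

NRCS table: pasture, fair condition, soil group C → CN(II) = 79
CN(I) from CN(II)=79: (4.2·79)/(10 − 0.058·79) = 7900/129 ≈ 61.240
Max retention: S = 1000/(7900/129) − 10 = 500/79 in (≈ 6.329 in)
Initial abstraction Ia = S/5 = (500/79)/5 = 100/79 ≈ 1.266 in
Excess rainfall: 3.390 − 1.266 = 2.124 in; P > Ia so Q > 0
Q = (16781/7900)²/((16781/7900) + 500/79) = (281601961/62410000)/(66781/7900) = 281601961/527569900 in ≈ 0.534 in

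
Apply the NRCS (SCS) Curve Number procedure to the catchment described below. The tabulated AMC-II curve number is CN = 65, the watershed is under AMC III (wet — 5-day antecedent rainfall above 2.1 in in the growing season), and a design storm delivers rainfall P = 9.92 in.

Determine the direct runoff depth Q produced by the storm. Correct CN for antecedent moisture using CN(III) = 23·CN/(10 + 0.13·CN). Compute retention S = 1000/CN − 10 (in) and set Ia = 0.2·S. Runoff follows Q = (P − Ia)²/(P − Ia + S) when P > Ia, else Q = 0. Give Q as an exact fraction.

Q = 623963138/82367025 in ≈ 7.575 in

CN(III) from CN(II)=65: (23·65)/(10 + 0.13·65) = 29900/369 ≈ 81.030
Max retention: S = 1000/(29900/369) − 10 = 700/299 in (≈ 2.341 in)
Ia = 0.2S: 0.2·2.341 = 0.468 in (exactly 140/299)
Since P=9.920 > Ia=0.468: effective rainfall P−Ia = 70652/7475 in
Q: (70652/7475)² ÷ (88152/7475) = 623963138/82367025 in (≈ 7.575 in)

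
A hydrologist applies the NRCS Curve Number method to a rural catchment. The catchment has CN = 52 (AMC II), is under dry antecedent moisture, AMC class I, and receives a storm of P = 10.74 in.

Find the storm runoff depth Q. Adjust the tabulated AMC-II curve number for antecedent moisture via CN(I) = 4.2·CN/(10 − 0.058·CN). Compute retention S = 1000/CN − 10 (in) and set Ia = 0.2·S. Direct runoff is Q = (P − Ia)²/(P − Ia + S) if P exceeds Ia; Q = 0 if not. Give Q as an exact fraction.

Adjust CN=52 to AMC I: 4.2·52/(10 − 0.058·52) → (1092/5) ÷ (873/125) = 9100/291 ≈ 31.271
Max retention: S = 1000/(9100/291) − 10 = 2000/91 in (≈ 21.978 in)
Ia = 0.2S: 0.2·21.978 = 4.396 in (exactly 400/91)
Since P=10.740 > Ia=4.396: effective rainfall P−Ia = 28867/4550 in
Runoff Q = (P−Ia)²/(P−Ia+S) = (6.344)²/(6.344+21.978) = 833303689/586344850 ≈ 1.421 in

Q = 833303689/586344850 in ≈ 1.421 in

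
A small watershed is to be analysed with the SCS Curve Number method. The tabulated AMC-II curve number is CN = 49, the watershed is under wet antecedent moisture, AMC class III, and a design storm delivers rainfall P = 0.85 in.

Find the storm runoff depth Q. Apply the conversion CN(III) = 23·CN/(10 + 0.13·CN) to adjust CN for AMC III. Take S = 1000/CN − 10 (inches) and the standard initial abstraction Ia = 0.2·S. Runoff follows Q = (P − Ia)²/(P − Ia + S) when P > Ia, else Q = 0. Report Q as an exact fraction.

Q = 0 in ≈ 0.000 in

CN(III) from CN(II)=49: (23·49)/(10 + 0.13·49) = 112700/1637 ≈ 68.845
Retention S: 1000/CN − 10 with CN=68.845 → S = 5100/1127 ≈ 4.525 in
Ia = 0.2·(5100/1127) = 1020/1127 in ≈ 0.905 in
P = 0.850 ≤ Ia = 0.905 in: entire storm abstracted, Q = 0.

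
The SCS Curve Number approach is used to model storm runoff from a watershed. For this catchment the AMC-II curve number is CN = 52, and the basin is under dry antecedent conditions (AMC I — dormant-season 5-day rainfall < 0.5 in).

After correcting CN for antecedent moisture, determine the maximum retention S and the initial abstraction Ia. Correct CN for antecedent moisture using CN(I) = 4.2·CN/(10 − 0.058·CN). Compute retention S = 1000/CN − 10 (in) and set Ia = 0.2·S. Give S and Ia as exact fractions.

CN(I) from CN(II)=52: (4.2·52)/(10 − 0.058·52) = 9100/291 ≈ 31.271
Retention S: 1000/CN − 10 with CN=31.271 → S = 2000/91 ≈ 21.978 in
Ia = 0.2·(2000/91) = 400/91 in ≈ 4.396 in

S = 2000/91 in ≈ 21.978 in; Ia = 400/91 in ≈ 4.396 in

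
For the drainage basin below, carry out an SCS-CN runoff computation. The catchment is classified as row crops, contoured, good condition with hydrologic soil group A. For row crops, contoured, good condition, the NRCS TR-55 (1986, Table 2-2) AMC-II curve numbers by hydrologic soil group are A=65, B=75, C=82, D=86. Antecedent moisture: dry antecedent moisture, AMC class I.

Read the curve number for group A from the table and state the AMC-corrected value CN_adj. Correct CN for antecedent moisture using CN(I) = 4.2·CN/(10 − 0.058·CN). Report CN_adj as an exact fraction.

CN_adj = 3900/89 ≈ 43.820

NRCS table: row crops, contoured, good condition, soil group A → CN(II) = 65
CN(I) from CN(II)=65: (4.2·65)/(10 − 0.058·65) = 3900/89 ≈ 43.820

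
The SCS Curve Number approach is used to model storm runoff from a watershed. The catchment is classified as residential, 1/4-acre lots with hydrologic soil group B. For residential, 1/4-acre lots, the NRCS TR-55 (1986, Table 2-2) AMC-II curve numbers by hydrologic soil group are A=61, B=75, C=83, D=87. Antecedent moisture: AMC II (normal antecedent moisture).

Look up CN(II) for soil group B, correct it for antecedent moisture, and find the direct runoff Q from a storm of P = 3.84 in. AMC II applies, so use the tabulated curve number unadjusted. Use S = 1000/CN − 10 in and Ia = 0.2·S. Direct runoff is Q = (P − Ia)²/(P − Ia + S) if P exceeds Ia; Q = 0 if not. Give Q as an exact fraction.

Q = 14161/9150 in ≈ 1.548 in

NRCS table: residential, 1/4-acre lots, soil group B → CN(II) = 75
AMC II — tabulated CN = 75 applies directly.
Max retention: S = 1000/75 − 10 = 10/3 in (≈ 3.333 in)
Initial abstraction Ia = S/5 = (10/3)/5 = 2/3 ≈ 0.667 in
Excess rainfall: 3.840 − 0.667 = 3.173 in; P > Ia so Q > 0
Q: (238/75)² ÷ (488/75) = 14161/9150 in (≈ 1.548 in)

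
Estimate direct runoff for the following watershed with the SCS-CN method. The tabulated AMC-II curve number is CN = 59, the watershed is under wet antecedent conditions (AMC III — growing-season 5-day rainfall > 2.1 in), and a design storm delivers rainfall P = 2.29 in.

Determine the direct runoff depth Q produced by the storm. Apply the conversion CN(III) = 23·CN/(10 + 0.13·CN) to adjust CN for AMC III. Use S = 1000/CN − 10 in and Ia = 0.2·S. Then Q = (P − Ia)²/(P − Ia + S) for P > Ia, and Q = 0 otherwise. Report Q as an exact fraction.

Adjust CN=59 to AMC III: 23·59/(10 + 0.13·59) → 1357 ÷ (1767/100) = 135700/1767 ≈ 76.797
S = 1000/(135700/1767) − 10 = 4100/1357 in ≈ 3.021 in
Initial abstraction Ia = S/5 = (4100/1357)/5 = 820/1357 ≈ 0.604 in
Since P=2.290 > Ia=0.604: effective rainfall P−Ia = 228753/135700 in
Q: (228753/135700)² ÷ (638753/135700) = 52327935009/86678782100 in (≈ 0.604 in)

Q = 52327935009/86678782100 in ≈ 0.604 in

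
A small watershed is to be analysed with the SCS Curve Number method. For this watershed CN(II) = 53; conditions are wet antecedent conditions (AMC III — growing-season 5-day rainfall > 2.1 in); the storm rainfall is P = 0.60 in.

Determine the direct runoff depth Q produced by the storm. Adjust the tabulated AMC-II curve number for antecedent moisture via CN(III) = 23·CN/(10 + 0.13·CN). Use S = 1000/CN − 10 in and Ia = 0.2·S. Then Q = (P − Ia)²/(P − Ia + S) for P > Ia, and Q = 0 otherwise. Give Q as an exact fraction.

Q = 0 in ≈ 0.000 in

CN(III) from CN(II)=53: (23·53)/(10 + 0.13·53) = 121900/1689 ≈ 72.173
Max retention: S = 1000/(121900/1689) − 10 = 4700/1219 in (≈ 3.856 in)
Initial abstraction Ia = S/5 = (4700/1219)/5 = 940/1219 ≈ 0.771 in
P = 0.600 ≤ Ia = 0.771 in: entire storm abstracted, Q = 0.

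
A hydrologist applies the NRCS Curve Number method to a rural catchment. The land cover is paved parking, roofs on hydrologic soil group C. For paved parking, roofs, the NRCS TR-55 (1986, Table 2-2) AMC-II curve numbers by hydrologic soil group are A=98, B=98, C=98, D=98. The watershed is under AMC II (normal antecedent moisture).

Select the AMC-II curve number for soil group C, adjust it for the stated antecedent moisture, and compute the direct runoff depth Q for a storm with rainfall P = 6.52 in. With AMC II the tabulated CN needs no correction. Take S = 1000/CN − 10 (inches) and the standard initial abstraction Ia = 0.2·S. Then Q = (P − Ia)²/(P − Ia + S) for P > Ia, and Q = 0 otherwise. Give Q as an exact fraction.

NRCS table: paved parking, roofs, soil group C → CN(II) = 98
Average conditions: CN = 98 (no AMC adjustment).
S = 1000/98 − 10 = 10/49 in ≈ 0.204 in
Ia = 0.2S: 0.2·0.204 = 0.041 in (exactly 2/49)
Excess rainfall: 6.520 − 0.041 = 6.479 in; P > Ia so Q > 0
Q = (7937/1225)²/((7937/1225) + 10/49) = (62995969/1500625)/(8187/1225) = 62995969/10029075 in ≈ 6.281 in

Q = 62995969/10029075 in ≈ 6.281 in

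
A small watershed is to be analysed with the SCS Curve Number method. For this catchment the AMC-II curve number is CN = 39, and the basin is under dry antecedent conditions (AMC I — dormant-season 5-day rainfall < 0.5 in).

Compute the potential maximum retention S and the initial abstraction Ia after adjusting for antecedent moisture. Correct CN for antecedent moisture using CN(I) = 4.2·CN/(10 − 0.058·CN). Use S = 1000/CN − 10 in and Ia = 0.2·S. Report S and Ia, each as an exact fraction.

Dry (AMC I): CN(I) = 4.2·39/(10 − 0.058·39) = (819/5)/(3869/500) = 81900/3869 ≈ 21.168
S = 1000/(81900/3869) − 10 = 30500/819 in ≈ 37.241 in
Ia = 0.2·(30500/819) = 6100/819 in ≈ 7.448 in

S = 30500/819 in ≈ 37.241 in; Ia = 6100/819 in ≈ 7.448 in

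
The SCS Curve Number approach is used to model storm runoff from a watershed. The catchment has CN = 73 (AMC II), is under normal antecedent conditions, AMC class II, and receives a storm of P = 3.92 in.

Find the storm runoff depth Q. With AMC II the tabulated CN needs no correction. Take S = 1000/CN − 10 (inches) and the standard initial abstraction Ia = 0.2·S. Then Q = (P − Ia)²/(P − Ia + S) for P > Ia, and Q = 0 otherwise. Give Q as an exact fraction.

Average conditions: CN = 73 (no AMC adjustment).
S = 1000/73 − 10 = 270/73 in ≈ 3.699 in
Initial abstraction Ia = S/5 = (270/73)/5 = 54/73 ≈ 0.740 in
Since P=3.920 > Ia=0.740: effective rainfall P−Ia = 5804/1825 in
Q: (5804/1825)² ÷ (12554/1825) = 16843208/11455525 in (≈ 1.470 in)

Q = 16843208/11455525 in ≈ 1.470 in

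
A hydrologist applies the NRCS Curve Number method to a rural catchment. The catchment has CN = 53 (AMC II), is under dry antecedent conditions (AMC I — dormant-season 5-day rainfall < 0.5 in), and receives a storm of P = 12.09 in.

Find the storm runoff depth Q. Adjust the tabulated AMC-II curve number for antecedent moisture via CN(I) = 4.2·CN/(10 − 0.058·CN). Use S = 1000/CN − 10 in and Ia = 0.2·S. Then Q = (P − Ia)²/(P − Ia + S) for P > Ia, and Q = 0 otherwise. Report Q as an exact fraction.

Q = 766705130689/359011172100 in ≈ 2.136 in

CN(I) from CN(II)=53: (4.2·53)/(10 − 0.058·53) = 111300/3463 ≈ 32.140
Retention S: 1000/CN − 10 with CN=32.140 → S = 23500/1113 ≈ 21.114 in
Ia = 0.2·(23500/1113) = 4700/1113 in ≈ 4.223 in
Since P=12.090 > Ia=4.223: effective rainfall P−Ia = 875617/111300 in
Q: (875617/111300)² ÷ (3225617/111300) = 766705130689/359011172100 in (≈ 2.136 in)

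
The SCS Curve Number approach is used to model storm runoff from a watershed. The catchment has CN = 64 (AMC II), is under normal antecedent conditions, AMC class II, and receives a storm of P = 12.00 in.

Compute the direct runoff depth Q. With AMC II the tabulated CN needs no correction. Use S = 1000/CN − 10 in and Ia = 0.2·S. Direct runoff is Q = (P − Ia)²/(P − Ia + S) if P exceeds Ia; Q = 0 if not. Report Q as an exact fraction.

Q = 2523/352 in ≈ 7.168 in

AMC II — tabulated CN = 64 applies directly.
Max retention: S = 1000/64 − 10 = 45/8 in (≈ 5.625 in)
Initial abstraction Ia = S/5 = (45/8)/5 = 9/8 ≈ 1.125 in
P − Ia = 12.000 − 1.125 = 87/8 ≈ 10.875 in (> 0, runoff occurs)
Q = (87/8)²/((87/8) + 45/8) = (7569/64)/(33/2) = 2523/352 in ≈ 7.168 in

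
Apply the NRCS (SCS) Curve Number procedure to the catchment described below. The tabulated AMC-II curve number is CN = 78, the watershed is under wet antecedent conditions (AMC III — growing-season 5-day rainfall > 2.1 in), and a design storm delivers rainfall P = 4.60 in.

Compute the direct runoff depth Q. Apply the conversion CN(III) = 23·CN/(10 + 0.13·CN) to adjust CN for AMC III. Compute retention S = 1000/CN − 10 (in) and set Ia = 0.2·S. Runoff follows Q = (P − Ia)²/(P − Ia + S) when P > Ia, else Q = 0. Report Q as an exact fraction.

Q = 381459961/112264035 in ≈ 3.398 in

Adjust CN=78 to AMC III: 23·78/(10 + 0.13·78) → 1794 ÷ (1007/50) = 89700/1007 ≈ 89.076
S = 1000/(89700/1007) − 10 = 1100/897 in ≈ 1.226 in
Initial abstraction Ia = S/5 = (1100/897)/5 = 220/897 ≈ 0.245 in
P − Ia = 4.600 − 0.245 = 19531/4485 ≈ 4.355 in (> 0, runoff occurs)
Q: (19531/4485)² ÷ (25031/4485) = 381459961/112264035 in (≈ 3.398 in)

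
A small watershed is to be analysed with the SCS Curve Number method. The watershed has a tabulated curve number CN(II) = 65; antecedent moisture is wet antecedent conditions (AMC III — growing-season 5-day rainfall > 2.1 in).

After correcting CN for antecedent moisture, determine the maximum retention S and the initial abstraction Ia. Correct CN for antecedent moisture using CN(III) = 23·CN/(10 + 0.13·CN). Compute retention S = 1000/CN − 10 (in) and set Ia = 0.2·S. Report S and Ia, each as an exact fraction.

S = 700/299 in ≈ 2.341 in; Ia = 140/299 in ≈ 0.468 in

Adjust CN=65 to AMC III: 23·65/(10 + 0.13·65) → 1495 ÷ (369/20) = 29900/369 ≈ 81.030
Retention S: 1000/CN − 10 with CN=81.030 → S = 700/299 ≈ 2.341 in
Initial abstraction Ia = S/5 = (700/299)/5 = 140/299 ≈ 0.468 in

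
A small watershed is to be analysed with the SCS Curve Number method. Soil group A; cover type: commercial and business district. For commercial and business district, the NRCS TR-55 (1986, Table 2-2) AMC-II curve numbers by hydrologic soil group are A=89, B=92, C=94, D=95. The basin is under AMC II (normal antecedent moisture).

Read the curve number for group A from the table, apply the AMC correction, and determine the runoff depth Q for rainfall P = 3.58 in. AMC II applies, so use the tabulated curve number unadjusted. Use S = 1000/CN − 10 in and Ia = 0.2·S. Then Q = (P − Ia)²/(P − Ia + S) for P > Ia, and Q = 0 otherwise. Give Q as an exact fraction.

Q = 219958561/90472950 in ≈ 2.431 in

NRCS table: commercial and business district, soil group A → CN(II) = 89
AMC II — tabulated CN = 89 applies directly.
Max retention: S = 1000/89 − 10 = 110/89 in (≈ 1.236 in)
Ia = 0.2S: 0.2·1.236 = 0.247 in (exactly 22/89)
P − Ia = 3.580 − 0.247 = 14831/4450 ≈ 3.333 in (> 0, runoff occurs)
Runoff Q = (P−Ia)²/(P−Ia+S) = (3.333)²/(3.333+1.236) = 219958561/90472950 ≈ 2.431 in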